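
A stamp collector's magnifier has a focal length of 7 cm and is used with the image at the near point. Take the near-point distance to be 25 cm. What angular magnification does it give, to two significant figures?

M = 1 + D/f = 1 + 25/7 = 4.571.

4.6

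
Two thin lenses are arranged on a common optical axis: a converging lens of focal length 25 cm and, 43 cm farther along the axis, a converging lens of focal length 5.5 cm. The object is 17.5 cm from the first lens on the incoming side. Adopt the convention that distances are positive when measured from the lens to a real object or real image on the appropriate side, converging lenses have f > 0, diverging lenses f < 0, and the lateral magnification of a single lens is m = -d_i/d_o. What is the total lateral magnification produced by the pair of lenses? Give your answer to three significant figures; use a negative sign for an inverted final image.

Applying the thin-lens equation to the first lens, 1/25 = 1/17.5 + 1/d_i1, which gives d_i1 = -58.333 cm.
Its lateral magnification is m_1 = -d_i1/d_o1 = -(-58.333)/17.5 = 3.3333.
The intermediate image is virtual, 58.333 cm to the left of lens 1, so d_o2 = L - d_i1 = 43 - (-58.333) = 101.333 cm.
Applying the thin-lens equation again with f_2 = 5.5 cm and d_o2 = 101.333 cm gives d_i2 = 5.816 cm.
m_2 = -(5.816)/(101.333) = -0.0574.
Overall magnification: m = m_1 m_2 = -0.1913.

-0.191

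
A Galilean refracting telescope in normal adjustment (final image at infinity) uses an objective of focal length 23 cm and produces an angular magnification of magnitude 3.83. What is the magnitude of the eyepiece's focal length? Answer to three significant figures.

|M| = f_obj/|f_eye|, so |f_eye| = f_obj/|M| = 23/3.83 = 6.005 cm.
(The eyepiece is diverging, so its signed focal length is -6.005 cm.)

6.01 cm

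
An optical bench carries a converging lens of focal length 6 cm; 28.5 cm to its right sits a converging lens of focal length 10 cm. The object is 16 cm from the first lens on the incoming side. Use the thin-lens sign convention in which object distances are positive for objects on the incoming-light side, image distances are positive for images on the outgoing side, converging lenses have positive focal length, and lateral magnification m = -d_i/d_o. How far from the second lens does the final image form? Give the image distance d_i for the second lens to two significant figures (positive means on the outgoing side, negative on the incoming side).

First lens: d_i1 = 1/(1/6 - 1/16) = 9.600 cm.
Object distance for lens 2: d_o2 = 28.5 - 9.600 = 18.900 cm.
Second lens: d_i2 = 1/(1/10 - 1/(18.900)) = 21.236 cm.

21 cm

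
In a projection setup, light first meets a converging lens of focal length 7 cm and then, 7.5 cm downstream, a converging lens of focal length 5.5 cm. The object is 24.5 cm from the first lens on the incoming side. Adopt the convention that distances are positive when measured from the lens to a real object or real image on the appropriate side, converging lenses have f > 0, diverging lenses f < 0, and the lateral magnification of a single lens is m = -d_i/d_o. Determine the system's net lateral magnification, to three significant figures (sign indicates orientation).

First lens: d_i1 = 1/(1/7 - 1/24.5) = 9.800 cm.
m_1 = -(9.800)/24.5 = -0.4000.
This image would form 9.800 cm past lens 1, i.e. 2.300 cm beyond lens 2, so it is a virtual object for lens 2: d_o2 = 7.5 - 9.800 = -2.300 cm.
Second lens: d_i2 = 1/(1/5.5 - 1/(-2.300)) = 1.622 cm.
m_2 = -(1.622)/(-2.300) = 0.7051.
The system's lateral magnification is m_1 m_2 = (-0.4000)(0.7051) = -0.2821.

-0.282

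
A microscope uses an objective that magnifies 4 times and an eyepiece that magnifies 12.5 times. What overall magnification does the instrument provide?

The overall magnification of a compound microscope is the product of the objective and eyepiece magnifications:
M = M_obj x M_eye = 4 x 12.5 = 50.

50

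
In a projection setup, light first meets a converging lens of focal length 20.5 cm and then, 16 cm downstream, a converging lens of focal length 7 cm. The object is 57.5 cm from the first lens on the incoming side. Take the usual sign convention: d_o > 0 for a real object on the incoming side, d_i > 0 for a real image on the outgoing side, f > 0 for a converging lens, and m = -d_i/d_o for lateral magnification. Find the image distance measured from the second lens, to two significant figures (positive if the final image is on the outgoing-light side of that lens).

4.9 cm

Applying the thin-lens equation to the first lens, 1/20.5 = 1/57.5 + 1/d_i1, which gives d_i1 = 31.858 cm.
Since 31.858 cm > 16 cm, the first image lies past the second lens and serves as a virtual object: d_o2 = L - d_i1 = -15.858 cm.
Applying the thin-lens equation again with f_2 = 7 cm and d_o2 = -15.858 cm gives d_i2 = 4.856 cm.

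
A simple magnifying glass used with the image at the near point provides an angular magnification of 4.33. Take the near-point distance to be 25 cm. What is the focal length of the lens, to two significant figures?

For the image at the near point, M = 1 + D/f.
f = D/(M - 1) = 25/(4.33 - 1) = 7.508 cm.

7.5 cm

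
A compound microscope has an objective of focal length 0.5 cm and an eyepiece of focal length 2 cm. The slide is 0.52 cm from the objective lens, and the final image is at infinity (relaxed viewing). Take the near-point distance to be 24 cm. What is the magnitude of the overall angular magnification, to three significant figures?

Objective: 1/d_i = 1/f_obj - 1/d_o = 1/0.5 - 1/0.52 = 0.07692 cm^-1, so d_i = 13.000 cm.
m_obj = -d_i/d_o = -13.000/0.52 = -25.000.
Eyepiece angular magnification (image at infinity): M_eye = D/f_e = 24/2 = 12.000.
Overall M = m_obj x M_eye = (-25.000)(12.000) = -300.00.
|M| = 300.00.

300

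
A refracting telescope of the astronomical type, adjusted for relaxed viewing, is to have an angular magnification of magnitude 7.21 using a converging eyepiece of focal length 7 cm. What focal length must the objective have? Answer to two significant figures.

50 cm

|M| = f_obj/|f_eye|, so f_obj = |M| x |f_eye| = 7.21 x 7 = 50.470 cm.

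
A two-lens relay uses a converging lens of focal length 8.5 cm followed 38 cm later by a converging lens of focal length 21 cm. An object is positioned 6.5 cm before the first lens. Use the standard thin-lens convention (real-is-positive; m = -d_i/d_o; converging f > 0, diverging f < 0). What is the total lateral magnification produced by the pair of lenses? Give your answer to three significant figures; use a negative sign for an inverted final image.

First lens: d_i1 = 1/(1/8.5 - 1/6.5) = -27.625 cm.
m_1 = -(-27.625)/6.5 = 4.2500.
With d_i1 < 0 the first image is virtual and lies on the object side; the object distance for lens 2 is d_o2 = 38 - (-27.625) = 65.625 cm.
Second lens: d_i2 = 1/(1/21 - 1/(65.625)) = 30.882 cm.
m_2 = -(30.882)/(65.625) = -0.4706.
The system's lateral magnification is m_1 m_2 = (4.2500)(-0.4706) = -2.0000.

-2.00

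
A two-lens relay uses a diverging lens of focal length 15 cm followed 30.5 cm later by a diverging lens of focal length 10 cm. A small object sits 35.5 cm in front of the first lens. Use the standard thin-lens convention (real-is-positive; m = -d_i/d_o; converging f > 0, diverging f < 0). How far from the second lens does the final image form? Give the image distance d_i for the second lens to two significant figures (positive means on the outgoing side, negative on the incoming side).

-8.0 cm

Applying the thin-lens equation to the first lens, 1/(-15) = 1/35.5 + 1/d_i1, which gives d_i1 = -10.545 cm.
With d_i1 < 0 the first image is virtual and lies on the object side; the object distance for lens 2 is d_o2 = 30.5 - (-10.545) = 41.045 cm.
Applying the thin-lens equation again with f_2 = -10 cm and d_o2 = 41.045 cm gives d_i2 = -8.041 cm.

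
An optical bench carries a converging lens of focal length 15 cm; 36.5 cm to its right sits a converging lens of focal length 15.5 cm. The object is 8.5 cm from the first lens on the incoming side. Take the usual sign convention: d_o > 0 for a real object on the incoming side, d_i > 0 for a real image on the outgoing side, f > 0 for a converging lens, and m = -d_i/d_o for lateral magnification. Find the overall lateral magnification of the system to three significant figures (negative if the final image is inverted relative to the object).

First lens: d_i1 = 1/(1/15 - 1/8.5) = -19.615 cm.
m_1 = -(-19.615)/8.5 = 2.3077.
With d_i1 < 0 the first image is virtual and lies on the object side; the object distance for lens 2 is d_o2 = 36.5 - (-19.615) = 56.115 cm.
Second lens: d_i2 = 1/(1/15.5 - 1/(56.115)) = 21.415 cm.
m_2 = -(21.415)/(56.115) = -0.3816.
The system's lateral magnification is m_1 m_2 = (2.3077)(-0.3816) = -0.8807.

-0.881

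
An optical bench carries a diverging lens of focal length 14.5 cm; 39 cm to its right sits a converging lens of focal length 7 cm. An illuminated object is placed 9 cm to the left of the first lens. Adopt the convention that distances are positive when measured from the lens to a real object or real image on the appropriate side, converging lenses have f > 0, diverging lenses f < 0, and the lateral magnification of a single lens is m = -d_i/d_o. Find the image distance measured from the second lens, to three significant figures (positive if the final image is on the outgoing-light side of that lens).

8.30 cm

First lens: d_i1 = 1/(1/(-14.5) - 1/9) = -5.553 cm.
The intermediate image is virtual, 5.553 cm to the left of lens 1, so d_o2 = L - d_i1 = 39 - (-5.553) = 44.553 cm.
Second lens: d_i2 = 1/(1/7 - 1/(44.553)) = 8.305 cm.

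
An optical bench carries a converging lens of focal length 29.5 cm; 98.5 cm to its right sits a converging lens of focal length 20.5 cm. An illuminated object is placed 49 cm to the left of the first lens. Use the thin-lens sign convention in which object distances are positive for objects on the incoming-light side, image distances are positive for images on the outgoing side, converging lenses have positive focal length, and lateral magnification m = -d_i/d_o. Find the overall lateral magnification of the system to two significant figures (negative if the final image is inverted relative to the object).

8.0

First lens: d_i1 = 1/(1/29.5 - 1/49) = 74.128 cm.
m_1 = -(74.128)/49 = -1.5128.
The intermediate image is 74.128 cm to the right of lens 1, so d_o2 = L - d_i1 = 98.5 - 74.128 = 24.372 cm.
Second lens: d_i2 = 1/(1/20.5 - 1/(24.372)) = 129.041 cm.
m_2 = -(129.041)/(24.372) = -5.2947.
The system's lateral magnification is m_1 m_2 = (-1.5128)(-5.2947) = 8.0099.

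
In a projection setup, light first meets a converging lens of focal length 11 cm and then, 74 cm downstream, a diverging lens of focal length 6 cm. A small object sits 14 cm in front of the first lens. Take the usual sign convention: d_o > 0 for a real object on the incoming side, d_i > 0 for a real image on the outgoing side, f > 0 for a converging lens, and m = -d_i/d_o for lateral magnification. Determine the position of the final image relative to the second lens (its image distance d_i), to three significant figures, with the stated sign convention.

Lens 1: 1/d_i1 = 1/f_1 - 1/d_o1 = 1/11 - 1/14 = 0.01948 cm^-1, so d_i1 = 51.333 cm.
That image sits 22.667 cm in front of the second lens, so d_o2 = 22.667 cm.
Lens 2: 1/d_i2 = 1/f_2 - 1/d_o2 = 1/(-6) - 1/(22.667) = -0.21078 cm^-1, so d_i2 = -4.744 cm.

-4.74 cm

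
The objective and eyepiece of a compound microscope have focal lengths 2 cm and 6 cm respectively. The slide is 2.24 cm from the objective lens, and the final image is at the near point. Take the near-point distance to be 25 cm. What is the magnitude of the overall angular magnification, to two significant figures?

43

Objective: 1/d_i = 1/f_obj - 1/d_o = 1/2 - 1/2.24 = 0.05357 cm^-1, so d_i = 18.667 cm.
m_obj = -d_i/d_o = -18.667/2.24 = -8.333.
Eyepiece angular magnification (image at near point): M_eye = 1 + D/f_e = 1 + 25/6 = 5.167.
Overall M = m_obj x M_eye = (-8.333)(5.167) = -43.06.
|M| = 43.06.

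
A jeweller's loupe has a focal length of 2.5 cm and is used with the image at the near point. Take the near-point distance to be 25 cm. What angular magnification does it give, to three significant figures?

M = 1 + D/f = 1 + 25/2.5 = 11.000.

11.0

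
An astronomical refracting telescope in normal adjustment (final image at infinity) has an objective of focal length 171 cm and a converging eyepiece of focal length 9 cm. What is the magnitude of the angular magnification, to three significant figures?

19.0

|M| = f_obj/|f_eye| = 171/9 = 19.000.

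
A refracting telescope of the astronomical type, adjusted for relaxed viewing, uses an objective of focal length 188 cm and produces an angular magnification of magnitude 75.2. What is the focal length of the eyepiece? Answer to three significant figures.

|M| = f_obj/f_eye, so f_eye = f_obj/|M| = 188/75.2 = 2.500 cm.

2.50 cm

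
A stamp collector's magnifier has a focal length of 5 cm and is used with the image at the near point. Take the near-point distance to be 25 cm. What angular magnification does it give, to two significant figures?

M = 1 + D/f = 1 + 25/5 = 6.000.

6.0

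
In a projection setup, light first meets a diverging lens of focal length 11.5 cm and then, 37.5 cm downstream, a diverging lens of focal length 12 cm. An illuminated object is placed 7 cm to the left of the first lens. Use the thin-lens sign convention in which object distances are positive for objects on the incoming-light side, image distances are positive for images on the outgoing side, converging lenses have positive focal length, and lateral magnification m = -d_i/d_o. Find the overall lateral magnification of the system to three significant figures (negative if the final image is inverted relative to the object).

First lens: d_i1 = 1/(1/(-11.5) - 1/7) = -4.351 cm.
m_1 = -(-4.351)/7 = 0.6216.
The intermediate image is virtual, 4.351 cm to the left of lens 1, so d_o2 = L - d_i1 = 37.5 - (-4.351) = 41.851 cm.
Second lens: d_i2 = 1/(1/(-12) - 1/(41.851)) = -9.326 cm.
m_2 = -(-9.326)/(41.851) = 0.2228.
The system's lateral magnification is m_1 m_2 = (0.6216)(0.2228) = 0.1385.

0.139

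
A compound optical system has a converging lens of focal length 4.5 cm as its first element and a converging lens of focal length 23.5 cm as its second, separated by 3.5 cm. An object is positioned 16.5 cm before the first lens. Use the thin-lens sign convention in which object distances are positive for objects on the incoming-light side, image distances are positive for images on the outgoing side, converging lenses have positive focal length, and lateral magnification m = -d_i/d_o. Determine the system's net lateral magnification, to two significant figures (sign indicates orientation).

Applying the thin-lens equation to the first lens, 1/4.5 = 1/16.5 + 1/d_i1, which gives d_i1 = 6.188 cm.
Its lateral magnification is m_1 = -d_i1/d_o1 = -(6.188)/16.5 = -0.3750.
Since 6.188 cm > 3.5 cm, the first image lies past the second lens and serves as a virtual object: d_o2 = L - d_i1 = -2.688 cm.
Applying the thin-lens equation again with f_2 = 23.5 cm and d_o2 = -2.688 cm gives d_i2 = 2.412 cm.
m_2 = -(2.412)/(-2.688) = 0.8974.
The system's lateral magnification is m_1 m_2 = (-0.3750)(0.8974) = -0.3365.

-0.34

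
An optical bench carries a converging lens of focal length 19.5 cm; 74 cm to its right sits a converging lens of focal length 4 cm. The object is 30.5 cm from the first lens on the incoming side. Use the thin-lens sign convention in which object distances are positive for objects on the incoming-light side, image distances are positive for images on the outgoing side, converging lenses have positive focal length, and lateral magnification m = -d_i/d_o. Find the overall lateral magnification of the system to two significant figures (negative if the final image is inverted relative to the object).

0.45

First lens: d_i1 = 1/(1/19.5 - 1/30.5) = 54.068 cm.
m_1 = -(54.068)/30.5 = -1.7727.
The intermediate image is 54.068 cm to the right of lens 1, so d_o2 = L - d_i1 = 74 - 54.068 = 19.932 cm.
Second lens: d_i2 = 1/(1/4 - 1/(19.932)) = 5.004 cm.
m_2 = -(5.004)/(19.932) = -0.2511.
Overall magnification: m = m_1 m_2 = 0.4451.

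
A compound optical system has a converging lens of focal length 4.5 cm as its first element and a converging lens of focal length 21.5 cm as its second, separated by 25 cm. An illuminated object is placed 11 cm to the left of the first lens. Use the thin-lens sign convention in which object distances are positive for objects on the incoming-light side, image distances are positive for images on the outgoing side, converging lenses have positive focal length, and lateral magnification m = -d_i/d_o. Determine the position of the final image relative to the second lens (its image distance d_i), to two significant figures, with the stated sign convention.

-91 cm

Applying the thin-lens equation to the first lens, 1/4.5 = 1/11 + 1/d_i1, which gives d_i1 = 7.615 cm.
Object distance for lens 2: d_o2 = 25 - 7.615 = 17.385 cm.
Applying the thin-lens equation again with f_2 = 21.5 cm and d_o2 = 17.385 cm gives d_i2 = -90.822 cm.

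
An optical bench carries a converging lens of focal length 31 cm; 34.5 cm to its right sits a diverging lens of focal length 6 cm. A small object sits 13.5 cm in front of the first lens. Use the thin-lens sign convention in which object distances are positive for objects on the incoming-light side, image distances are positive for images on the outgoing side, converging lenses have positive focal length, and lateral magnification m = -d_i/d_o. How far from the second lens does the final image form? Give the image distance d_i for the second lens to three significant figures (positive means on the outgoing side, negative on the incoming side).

-5.44 cm

First lens: d_i1 = 1/(1/31 - 1/13.5) = -23.914 cm.
The intermediate image is virtual, 23.914 cm to the left of lens 1, so d_o2 = L - d_i1 = 34.5 - (-23.914) = 58.414 cm.
Second lens: d_i2 = 1/(1/(-6) - 1/(58.414)) = -5.441 cm.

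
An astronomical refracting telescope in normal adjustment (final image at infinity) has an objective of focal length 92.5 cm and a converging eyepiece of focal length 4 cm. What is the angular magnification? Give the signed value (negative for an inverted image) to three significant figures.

M = -f_obj/f_eye = -92.5/(4) = -23.125.

-23.1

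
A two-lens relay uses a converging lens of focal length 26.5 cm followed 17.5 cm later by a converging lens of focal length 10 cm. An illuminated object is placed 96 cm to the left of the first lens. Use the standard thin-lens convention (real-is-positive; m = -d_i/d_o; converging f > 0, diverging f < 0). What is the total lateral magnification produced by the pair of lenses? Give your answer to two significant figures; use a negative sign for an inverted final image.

-0.13

Applying the thin-lens equation to the first lens, 1/26.5 = 1/96 + 1/d_i1, which gives d_i1 = 36.604 cm.
Its lateral magnification is m_1 = -d_i1/d_o1 = -(36.604)/96 = -0.3813.
Since 36.604 cm > 17.5 cm, the first image lies past the second lens and serves as a virtual object: d_o2 = L - d_i1 = -19.104 cm.
Applying the thin-lens equation again with f_2 = 10 cm and d_o2 = -19.104 cm gives d_i2 = 6.564 cm.
m_2 = -(6.564)/(-19.104) = 0.3436.
The system's lateral magnification is m_1 m_2 = (-0.3813)(0.3436) = -0.1310.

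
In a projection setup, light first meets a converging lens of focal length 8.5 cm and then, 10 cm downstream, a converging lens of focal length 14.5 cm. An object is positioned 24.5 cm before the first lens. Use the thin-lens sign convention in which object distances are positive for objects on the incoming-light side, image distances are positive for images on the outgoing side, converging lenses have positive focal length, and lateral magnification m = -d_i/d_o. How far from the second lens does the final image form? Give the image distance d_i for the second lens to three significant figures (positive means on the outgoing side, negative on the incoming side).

2.50 cm

First lens: d_i1 = 1/(1/8.5 - 1/24.5) = 13.016 cm.
This image would form 13.016 cm past lens 1, i.e. 3.016 cm beyond lens 2, so it is a virtual object for lens 2: d_o2 = 10 - 13.016 = -3.016 cm.
Second lens: d_i2 = 1/(1/14.5 - 1/(-3.016)) = 2.496 cm.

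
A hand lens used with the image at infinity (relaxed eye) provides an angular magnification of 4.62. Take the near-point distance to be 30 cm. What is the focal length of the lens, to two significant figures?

For the image at infinity, M = D/f.
f = D/M = 30/4.62 = 6.494 cm.

6.5 cm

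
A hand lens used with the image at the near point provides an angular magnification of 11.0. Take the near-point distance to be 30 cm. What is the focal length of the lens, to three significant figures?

3.00 cm

For the image at the near point, M = 1 + D/f.
f = D/(M - 1) = 30/(11.0 - 1) = 3.000 cm.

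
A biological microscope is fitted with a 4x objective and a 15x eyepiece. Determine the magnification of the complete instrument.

60

The overall magnification of a compound microscope is the product of the objective and eyepiece magnifications:
M = M_obj x M_eye = 4 x 15 = 60.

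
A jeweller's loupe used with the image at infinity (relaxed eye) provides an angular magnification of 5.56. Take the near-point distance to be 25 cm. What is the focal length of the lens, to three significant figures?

4.50 cm

For the image at infinity, M = D/f.
f = D/M = 25/5.56 = 4.496 cm.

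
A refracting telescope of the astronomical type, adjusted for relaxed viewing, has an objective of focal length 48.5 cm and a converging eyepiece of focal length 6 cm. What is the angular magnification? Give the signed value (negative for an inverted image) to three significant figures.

-8.08

M = -f_obj/f_eye = -48.5/(6) = -8.083.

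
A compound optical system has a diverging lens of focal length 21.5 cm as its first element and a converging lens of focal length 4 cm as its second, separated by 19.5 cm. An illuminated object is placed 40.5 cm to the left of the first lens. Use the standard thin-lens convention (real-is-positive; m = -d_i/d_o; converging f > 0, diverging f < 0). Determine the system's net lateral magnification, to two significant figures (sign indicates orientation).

First lens: d_i1 = 1/(1/(-21.5) - 1/40.5) = -14.044 cm.
m_1 = -(-14.044)/40.5 = 0.3468.
The intermediate image is virtual, 14.044 cm to the left of lens 1, so d_o2 = L - d_i1 = 19.5 - (-14.044) = 33.544 cm.
Second lens: d_i2 = 1/(1/4 - 1/(33.544)) = 4.542 cm.
m_2 = -(4.542)/(33.544) = -0.1354.
Total m = m_1 x m_2 = (0.3468)(-0.1354) = -0.0469.

-0.047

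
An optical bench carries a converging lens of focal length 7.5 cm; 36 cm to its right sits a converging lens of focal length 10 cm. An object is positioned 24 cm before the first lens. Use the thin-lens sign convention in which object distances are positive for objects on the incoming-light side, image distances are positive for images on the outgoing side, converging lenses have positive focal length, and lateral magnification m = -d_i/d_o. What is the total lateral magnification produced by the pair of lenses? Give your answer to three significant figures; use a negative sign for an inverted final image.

0.301

First lens: d_i1 = 1/(1/7.5 - 1/24) = 10.909 cm.
m_1 = -(10.909)/24 = -0.4545.
Object distance for lens 2: d_o2 = 36 - 10.909 = 25.091 cm.
Second lens: d_i2 = 1/(1/10 - 1/(25.091)) = 16.627 cm.
m_2 = -(16.627)/(25.091) = -0.6627.
Total m = m_1 x m_2 = (-0.4545)(-0.6627) = 0.3012.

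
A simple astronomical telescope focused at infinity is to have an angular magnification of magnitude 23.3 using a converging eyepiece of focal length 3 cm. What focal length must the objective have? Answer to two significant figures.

|M| = f_obj/|f_eye|, so f_obj = |M| x |f_eye| = 23.3 x 3 = 69.900 cm.

70 cm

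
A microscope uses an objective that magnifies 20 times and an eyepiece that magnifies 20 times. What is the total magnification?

400

The overall magnification of a compound microscope is the product of the objective and eyepiece magnifications:
M = M_obj x M_eye = 20 x 20 = 400.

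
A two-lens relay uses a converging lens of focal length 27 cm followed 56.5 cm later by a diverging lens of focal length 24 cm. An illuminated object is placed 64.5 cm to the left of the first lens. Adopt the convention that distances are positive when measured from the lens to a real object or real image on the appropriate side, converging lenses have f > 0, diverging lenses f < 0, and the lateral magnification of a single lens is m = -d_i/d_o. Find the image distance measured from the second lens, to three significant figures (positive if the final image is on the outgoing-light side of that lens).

-7.09 cm

First lens: d_i1 = 1/(1/27 - 1/64.5) = 46.440 cm.
That image sits 10.060 cm in front of the second lens, so d_o2 = 10.060 cm.
Second lens: d_i2 = 1/(1/(-24) - 1/(10.060)) = -7.089 cm.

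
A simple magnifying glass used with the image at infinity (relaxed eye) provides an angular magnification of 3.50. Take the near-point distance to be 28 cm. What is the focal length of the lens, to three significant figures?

8.00 cm

For the image at infinity, M = D/f.
f = D/M = 28/3.5 = 8.000 cm.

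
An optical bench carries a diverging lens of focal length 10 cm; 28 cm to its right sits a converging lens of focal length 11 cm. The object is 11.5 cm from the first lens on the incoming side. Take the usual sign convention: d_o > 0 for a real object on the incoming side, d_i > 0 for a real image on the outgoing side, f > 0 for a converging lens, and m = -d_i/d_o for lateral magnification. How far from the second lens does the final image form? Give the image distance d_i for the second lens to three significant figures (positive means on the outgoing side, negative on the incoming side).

Applying the thin-lens equation to the first lens, 1/(-10) = 1/11.5 + 1/d_i1, which gives d_i1 = -5.349 cm.
The intermediate image is virtual, 5.349 cm to the left of lens 1, so d_o2 = L - d_i1 = 28 - (-5.349) = 33.349 cm.
Applying the thin-lens equation again with f_2 = 11 cm and d_o2 = 33.349 cm gives d_i2 = 16.414 cm.

16.4 cm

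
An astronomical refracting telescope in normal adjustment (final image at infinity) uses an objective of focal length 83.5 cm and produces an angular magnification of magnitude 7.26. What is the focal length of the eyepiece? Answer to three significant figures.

11.5 cm

|M| = f_obj/f_eye, so f_eye = f_obj/|M| = 83.5/7.26 = 11.501 cm.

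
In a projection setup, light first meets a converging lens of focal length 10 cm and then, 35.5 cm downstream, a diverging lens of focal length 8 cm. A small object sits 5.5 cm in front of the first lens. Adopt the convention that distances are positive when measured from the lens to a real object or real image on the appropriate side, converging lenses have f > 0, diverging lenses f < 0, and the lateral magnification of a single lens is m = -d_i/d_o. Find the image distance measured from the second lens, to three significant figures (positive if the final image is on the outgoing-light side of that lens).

-6.85 cm

Lens 1: 1/d_i1 = 1/f_1 - 1/d_o1 = 1/10 - 1/5.5 = -0.08182 cm^-1, so d_i1 = -12.222 cm.
With d_i1 < 0 the first image is virtual and lies on the object side; the object distance for lens 2 is d_o2 = 35.5 - (-12.222) = 47.722 cm.
Lens 2: 1/d_i2 = 1/f_2 - 1/d_o2 = 1/(-8) - 1/(47.722) = -0.14595 cm^-1, so d_i2 = -6.851 cm.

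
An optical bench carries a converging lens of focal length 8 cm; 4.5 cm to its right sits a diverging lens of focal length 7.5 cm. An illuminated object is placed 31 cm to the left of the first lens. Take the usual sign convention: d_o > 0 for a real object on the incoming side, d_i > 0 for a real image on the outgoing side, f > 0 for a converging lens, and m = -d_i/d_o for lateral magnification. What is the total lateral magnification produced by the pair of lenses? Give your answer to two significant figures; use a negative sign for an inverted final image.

-2.1

Lens 1: 1/d_i1 = 1/f_1 - 1/d_o1 = 1/8 - 1/31 = 0.09274 cm^-1, so d_i1 = 10.783 cm.
m_1 = -(10.783)/31 = -0.3478.
This image would form 10.783 cm past lens 1, i.e. 6.283 cm beyond lens 2, so it is a virtual object for lens 2: d_o2 = 4.5 - 10.783 = -6.283 cm.
Lens 2: 1/d_i2 = 1/f_2 - 1/d_o2 = 1/(-7.5) - 1/(-6.283) = 0.02584 cm^-1, so d_i2 = 38.705 cm.
m_2 = -(38.705)/(-6.283) = 6.1607.
Total m = m_1 x m_2 = (-0.3478)(6.1607) = -2.1429.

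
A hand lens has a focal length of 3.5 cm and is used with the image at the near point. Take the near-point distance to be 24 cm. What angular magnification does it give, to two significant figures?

7.9

M = 1 + D/f = 1 + 24/3.5 = 7.857.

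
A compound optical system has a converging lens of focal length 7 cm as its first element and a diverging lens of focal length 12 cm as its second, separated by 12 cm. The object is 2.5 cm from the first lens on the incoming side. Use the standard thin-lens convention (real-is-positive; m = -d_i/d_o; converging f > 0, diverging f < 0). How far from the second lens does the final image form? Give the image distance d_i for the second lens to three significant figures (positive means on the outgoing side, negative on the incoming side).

Lens 1: 1/d_i1 = 1/f_1 - 1/d_o1 = 1/7 - 1/2.5 = -0.25714 cm^-1, so d_i1 = -3.889 cm.
With d_i1 < 0 the first image is virtual and lies on the object side; the object distance for lens 2 is d_o2 = 12 - (-3.889) = 15.889 cm.
Lens 2: 1/d_i2 = 1/f_2 - 1/d_o2 = 1/(-12) - 1/(15.889) = -0.14627 cm^-1, so d_i2 = -6.837 cm.

-6.84 cm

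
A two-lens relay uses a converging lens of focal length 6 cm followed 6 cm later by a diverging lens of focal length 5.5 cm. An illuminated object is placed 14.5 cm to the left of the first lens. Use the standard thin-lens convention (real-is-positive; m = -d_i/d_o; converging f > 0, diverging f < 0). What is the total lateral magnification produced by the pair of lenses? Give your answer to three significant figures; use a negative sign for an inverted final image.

-3.07

Lens 1: 1/d_i1 = 1/f_1 - 1/d_o1 = 1/6 - 1/14.5 = 0.09770 cm^-1, so d_i1 = 10.235 cm.
m_1 = -(10.235)/14.5 = -0.7059.
Since 10.235 cm > 6 cm, the first image lies past the second lens and serves as a virtual object: d_o2 = L - d_i1 = -4.235 cm.
Lens 2: 1/d_i2 = 1/f_2 - 1/d_o2 = 1/(-5.5) - 1/(-4.235) = 0.05429 cm^-1, so d_i2 = 18.419 cm.
m_2 = -(18.419)/(-4.235) = 4.3488.
Overall magnification: m = m_1 m_2 = -3.0698.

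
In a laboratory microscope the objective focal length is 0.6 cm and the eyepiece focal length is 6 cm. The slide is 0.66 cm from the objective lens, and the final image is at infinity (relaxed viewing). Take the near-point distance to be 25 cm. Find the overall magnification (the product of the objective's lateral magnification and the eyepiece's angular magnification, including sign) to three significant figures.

Objective: 1/d_i = 1/f_obj - 1/d_o = 1/0.6 - 1/0.66 = 0.15152 cm^-1, so d_i = 6.600 cm.
m_obj = -d_i/d_o = -6.600/0.66 = -10.000.
Eyepiece angular magnification (image at infinity): M_eye = D/f_e = 25/6 = 4.167.
Overall M = m_obj x M_eye = (-10.000)(4.167) = -41.67.

-41.7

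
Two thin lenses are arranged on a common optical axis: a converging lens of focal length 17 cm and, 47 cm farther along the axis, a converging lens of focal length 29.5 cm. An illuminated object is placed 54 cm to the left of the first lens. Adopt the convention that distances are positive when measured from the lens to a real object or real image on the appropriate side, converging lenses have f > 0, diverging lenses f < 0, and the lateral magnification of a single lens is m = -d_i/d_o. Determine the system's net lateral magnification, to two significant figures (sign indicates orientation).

Applying the thin-lens equation to the first lens, 1/17 = 1/54 + 1/d_i1, which gives d_i1 = 24.811 cm.
Its lateral magnification is m_1 = -d_i1/d_o1 = -(24.811)/54 = -0.4595.
That image sits 22.189 cm in front of the second lens, so d_o2 = 22.189 cm.
Applying the thin-lens equation again with f_2 = 29.5 cm and d_o2 = 22.189 cm gives d_i2 = -89.536 cm.
m_2 = -(-89.536)/(22.189) = 4.0351.
Total m = m_1 x m_2 = (-0.4595)(4.0351) = -1.8540.

-1.9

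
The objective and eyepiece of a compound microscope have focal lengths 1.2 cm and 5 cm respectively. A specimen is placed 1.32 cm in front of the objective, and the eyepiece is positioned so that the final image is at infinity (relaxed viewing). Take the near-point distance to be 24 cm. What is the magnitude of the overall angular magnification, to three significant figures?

48.0

Objective: 1/d_i = 1/f_obj - 1/d_o = 1/1.2 - 1/1.32 = 0.07576 cm^-1, so d_i = 13.200 cm.
m_obj = -d_i/d_o = -13.200/1.32 = -10.000.
Eyepiece angular magnification (image at infinity): M_eye = D/f_e = 24/5 = 4.800.
Overall M = m_obj x M_eye = (-10.000)(4.800) = -48.00.
|M| = 48.00.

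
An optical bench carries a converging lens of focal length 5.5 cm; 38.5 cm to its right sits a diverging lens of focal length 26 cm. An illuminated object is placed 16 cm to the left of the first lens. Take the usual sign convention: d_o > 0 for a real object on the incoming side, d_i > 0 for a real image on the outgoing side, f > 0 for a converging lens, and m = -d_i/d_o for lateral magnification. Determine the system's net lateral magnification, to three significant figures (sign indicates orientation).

-0.243

Lens 1: 1/d_i1 = 1/f_1 - 1/d_o1 = 1/5.5 - 1/16 = 0.11932 cm^-1, so d_i1 = 8.381 cm.
m_1 = -(8.381)/16 = -0.5238.
The intermediate image is 8.381 cm to the right of lens 1, so d_o2 = L - d_i1 = 38.5 - 8.381 = 30.119 cm.
Lens 2: 1/d_i2 = 1/f_2 - 1/d_o2 = 1/(-26) - 1/(30.119) = -0.07166 cm^-1, so d_i2 = -13.954 cm.
m_2 = -(-13.954)/(30.119) = 0.4633.
Overall magnification: m = m_1 m_2 = -0.2427.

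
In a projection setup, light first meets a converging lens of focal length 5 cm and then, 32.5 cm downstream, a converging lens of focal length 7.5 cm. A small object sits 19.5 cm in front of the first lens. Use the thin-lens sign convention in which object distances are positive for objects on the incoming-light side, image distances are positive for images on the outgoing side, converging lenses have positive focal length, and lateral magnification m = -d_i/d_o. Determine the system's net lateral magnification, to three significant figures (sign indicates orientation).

0.142

Lens 1: 1/d_i1 = 1/f_1 - 1/d_o1 = 1/5 - 1/19.5 = 0.14872 cm^-1, so d_i1 = 6.724 cm.
m_1 = -(6.724)/19.5 = -0.3448.
The intermediate image is 6.724 cm to the right of lens 1, so d_o2 = L - d_i1 = 32.5 - 6.724 = 25.776 cm.
Lens 2: 1/d_i2 = 1/f_2 - 1/d_o2 = 1/7.5 - 1/(25.776) = 0.09454 cm^-1, so d_i2 = 10.578 cm.
m_2 = -(10.578)/(25.776) = -0.4104.
The system's lateral magnification is m_1 m_2 = (-0.3448)(-0.4104) = 0.1415.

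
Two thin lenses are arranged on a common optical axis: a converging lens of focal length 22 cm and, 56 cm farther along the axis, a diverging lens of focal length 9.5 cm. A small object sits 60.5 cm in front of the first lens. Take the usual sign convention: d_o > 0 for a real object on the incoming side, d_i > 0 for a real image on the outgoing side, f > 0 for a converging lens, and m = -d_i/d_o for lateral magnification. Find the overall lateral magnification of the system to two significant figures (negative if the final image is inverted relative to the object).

Applying the thin-lens equation to the first lens, 1/22 = 1/60.5 + 1/d_i1, which gives d_i1 = 34.571 cm.
Its lateral magnification is m_1 = -d_i1/d_o1 = -(34.571)/60.5 = -0.5714.
That image sits 21.429 cm in front of the second lens, so d_o2 = 21.429 cm.
Applying the thin-lens equation again with f_2 = -9.5 cm and d_o2 = 21.429 cm gives d_i2 = -6.582 cm.
m_2 = -(-6.582)/(21.429) = 0.3072.
Overall magnification: m = m_1 m_2 = -0.1755.

-0.18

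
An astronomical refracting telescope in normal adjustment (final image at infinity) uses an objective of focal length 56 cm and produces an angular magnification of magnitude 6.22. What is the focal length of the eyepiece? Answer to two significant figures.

|M| = f_obj/f_eye, so f_eye = f_obj/|M| = 56/6.22 = 9.003 cm.

9.0 cm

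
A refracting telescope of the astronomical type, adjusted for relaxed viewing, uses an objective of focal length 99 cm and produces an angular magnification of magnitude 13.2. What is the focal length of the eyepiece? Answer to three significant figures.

|M| = f_obj/f_eye, so f_eye = f_obj/|M| = 99/13.2 = 7.500 cm.

7.50 cm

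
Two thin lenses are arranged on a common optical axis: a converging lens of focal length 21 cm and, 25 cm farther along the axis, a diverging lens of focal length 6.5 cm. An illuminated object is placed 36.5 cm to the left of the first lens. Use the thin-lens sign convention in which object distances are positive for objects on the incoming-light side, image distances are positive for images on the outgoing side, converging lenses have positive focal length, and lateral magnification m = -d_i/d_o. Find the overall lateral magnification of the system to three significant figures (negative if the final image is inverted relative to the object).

0.491

Applying the thin-lens equation to the first lens, 1/21 = 1/36.5 + 1/d_i1, which gives d_i1 = 49.452 cm.
Its lateral magnification is m_1 = -d_i1/d_o1 = -(49.452)/36.5 = -1.3548.
Since 49.452 cm > 25 cm, the first image lies past the second lens and serves as a virtual object: d_o2 = L - d_i1 = -24.452 cm.
Applying the thin-lens equation again with f_2 = -6.5 cm and d_o2 = -24.452 cm gives d_i2 = -8.854 cm.
m_2 = -(-8.854)/(-24.452) = -0.3621.
Overall magnification: m = m_1 m_2 = 0.4906.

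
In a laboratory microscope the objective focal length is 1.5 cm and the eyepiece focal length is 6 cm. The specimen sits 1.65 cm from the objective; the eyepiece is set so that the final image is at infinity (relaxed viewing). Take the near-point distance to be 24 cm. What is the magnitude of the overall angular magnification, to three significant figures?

Objective: 1/d_i = 1/f_obj - 1/d_o = 1/1.5 - 1/1.65 = 0.06061 cm^-1, so d_i = 16.500 cm.
m_obj = -d_i/d_o = -16.500/1.65 = -10.000.
Eyepiece angular magnification (image at infinity): M_eye = D/f_e = 24/6 = 4.000.
Overall M = m_obj x M_eye = (-10.000)(4.000) = -40.00.
|M| = 40.00.

40.0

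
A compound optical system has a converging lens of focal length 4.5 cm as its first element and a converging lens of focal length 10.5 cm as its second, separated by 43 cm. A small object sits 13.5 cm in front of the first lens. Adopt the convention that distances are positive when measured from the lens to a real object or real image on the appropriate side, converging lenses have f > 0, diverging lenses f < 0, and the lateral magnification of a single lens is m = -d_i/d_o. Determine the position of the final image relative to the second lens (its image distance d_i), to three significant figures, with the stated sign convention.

14.8 cm

First lens: d_i1 = 1/(1/4.5 - 1/13.5) = 6.750 cm.
Object distance for lens 2: d_o2 = 43 - 6.750 = 36.250 cm.
Second lens: d_i2 = 1/(1/10.5 - 1/(36.250)) = 14.782 cm.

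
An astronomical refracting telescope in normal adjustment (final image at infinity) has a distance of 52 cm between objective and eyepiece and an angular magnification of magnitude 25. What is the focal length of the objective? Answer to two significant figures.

In normal adjustment the tube length equals f_obj + f_eye and |M| = f_obj/f_eye.
So f_obj = 25 f_eye and 25 f_eye + f_eye = 52 cm, giving f_eye = 52/26 = 2.000 cm and f_obj = 50.000 cm.

50 cm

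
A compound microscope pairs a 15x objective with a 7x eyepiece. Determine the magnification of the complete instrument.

The overall magnification of a compound microscope is the product of the objective and eyepiece magnifications:
M = M_obj x M_eye = 15 x 7 = 105.

105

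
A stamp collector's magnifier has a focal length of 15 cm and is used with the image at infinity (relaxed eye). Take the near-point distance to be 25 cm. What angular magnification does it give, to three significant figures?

M = D/f = 25/15 = 1.667.

1.67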